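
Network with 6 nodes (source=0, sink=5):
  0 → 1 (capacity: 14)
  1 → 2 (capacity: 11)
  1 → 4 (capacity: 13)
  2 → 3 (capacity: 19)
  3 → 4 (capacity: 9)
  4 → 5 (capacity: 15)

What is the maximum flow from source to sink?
Maximum flow = 14

Max flow: 14

Flow assignment:
  0 → 1: 14/14
  1 → 2: 1/11
  1 → 4: 13/13
  2 → 3: 1/19
  3 → 4: 1/9
  4 → 5: 14/15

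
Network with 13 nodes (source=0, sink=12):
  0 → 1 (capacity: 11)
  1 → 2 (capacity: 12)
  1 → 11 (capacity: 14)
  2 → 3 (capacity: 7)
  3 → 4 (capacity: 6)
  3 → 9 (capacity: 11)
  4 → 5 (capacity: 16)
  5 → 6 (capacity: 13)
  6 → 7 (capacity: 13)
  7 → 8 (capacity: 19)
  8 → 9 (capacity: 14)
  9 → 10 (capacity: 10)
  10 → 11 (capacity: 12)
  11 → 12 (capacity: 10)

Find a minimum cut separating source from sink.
Min cut value = 10, edges: (11,12)

Min cut value: 10
Partition: S = [0, 1, 2, 3, 4, 5, 6, 7, 8, 9, 10, 11], T = [12]
Cut edges: (11,12)

By max-flow min-cut theorem, max flow = min cut = 10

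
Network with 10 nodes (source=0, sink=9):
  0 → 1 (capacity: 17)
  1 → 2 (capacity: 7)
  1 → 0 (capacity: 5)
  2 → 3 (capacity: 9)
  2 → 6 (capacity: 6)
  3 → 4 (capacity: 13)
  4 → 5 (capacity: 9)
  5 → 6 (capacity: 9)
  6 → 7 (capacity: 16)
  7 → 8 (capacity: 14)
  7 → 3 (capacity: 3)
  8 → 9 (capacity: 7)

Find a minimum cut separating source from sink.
Min cut value = 7, edges: (8,9)

Min cut value: 7
Partition: S = [0, 1, 2, 3, 4, 5, 6, 7, 8], T = [9]
Cut edges: (8,9)

By max-flow min-cut theorem, max flow = min cut = 7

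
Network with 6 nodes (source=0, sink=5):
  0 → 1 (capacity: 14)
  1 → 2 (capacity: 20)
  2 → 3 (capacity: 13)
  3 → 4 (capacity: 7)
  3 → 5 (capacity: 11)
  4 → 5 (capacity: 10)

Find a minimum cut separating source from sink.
Min cut value = 13, edges: (2,3)

Min cut value: 13
Partition: S = [0, 1, 2], T = [3, 4, 5]
Cut edges: (2,3)

By max-flow min-cut theorem, max flow = min cut = 13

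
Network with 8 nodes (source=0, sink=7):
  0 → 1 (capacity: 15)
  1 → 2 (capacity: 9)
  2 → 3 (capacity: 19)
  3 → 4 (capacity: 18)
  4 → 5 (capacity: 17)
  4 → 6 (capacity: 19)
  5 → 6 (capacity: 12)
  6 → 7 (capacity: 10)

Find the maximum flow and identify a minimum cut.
Max flow = 9, Min cut edges: (1,2)

Maximum flow: 9
Minimum cut: (1,2)
Partition: S = [0, 1], T = [2, 3, 4, 5, 6, 7]

Max-flow min-cut theorem verified: both equal 9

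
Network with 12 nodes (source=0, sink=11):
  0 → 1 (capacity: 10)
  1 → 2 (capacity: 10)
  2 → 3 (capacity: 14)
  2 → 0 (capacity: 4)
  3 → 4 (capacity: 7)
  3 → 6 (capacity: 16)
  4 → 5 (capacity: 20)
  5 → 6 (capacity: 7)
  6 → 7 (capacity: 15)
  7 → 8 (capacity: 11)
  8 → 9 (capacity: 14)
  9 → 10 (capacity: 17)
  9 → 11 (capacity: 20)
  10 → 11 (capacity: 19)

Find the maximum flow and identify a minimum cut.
Max flow = 10, Min cut edges: (1,2)

Maximum flow: 10
Minimum cut: (1,2)
Partition: S = [0, 1], T = [2, 3, 4, 5, 6, 7, 8, 9, 10, 11]

Max-flow min-cut theorem verified: both equal 10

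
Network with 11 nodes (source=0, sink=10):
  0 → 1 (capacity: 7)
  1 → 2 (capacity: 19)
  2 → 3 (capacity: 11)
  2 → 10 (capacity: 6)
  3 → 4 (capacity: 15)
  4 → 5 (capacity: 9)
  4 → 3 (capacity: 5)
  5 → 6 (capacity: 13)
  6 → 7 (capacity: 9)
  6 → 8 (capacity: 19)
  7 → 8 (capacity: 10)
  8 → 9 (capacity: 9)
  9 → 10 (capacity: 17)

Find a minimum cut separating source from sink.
Min cut value = 7, edges: (0,1)

Min cut value: 7
Partition: S = [0], T = [1, 2, 3, 4, 5, 6, 7, 8, 9, 10]
Cut edges: (0,1)

By max-flow min-cut theorem, max flow = min cut = 7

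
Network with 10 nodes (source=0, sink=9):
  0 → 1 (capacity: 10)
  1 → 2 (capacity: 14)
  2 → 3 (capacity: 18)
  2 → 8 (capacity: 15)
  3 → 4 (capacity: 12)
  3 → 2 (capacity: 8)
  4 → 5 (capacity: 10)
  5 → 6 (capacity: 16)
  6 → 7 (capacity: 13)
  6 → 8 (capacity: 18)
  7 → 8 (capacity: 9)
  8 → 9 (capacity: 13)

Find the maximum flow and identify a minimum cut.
Max flow = 10, Min cut edges: (0,1)

Maximum flow: 10
Minimum cut: (0,1)
Partition: S = [0], T = [1, 2, 3, 4, 5, 6, 7, 8, 9]

Max-flow min-cut theorem verified: both equal 10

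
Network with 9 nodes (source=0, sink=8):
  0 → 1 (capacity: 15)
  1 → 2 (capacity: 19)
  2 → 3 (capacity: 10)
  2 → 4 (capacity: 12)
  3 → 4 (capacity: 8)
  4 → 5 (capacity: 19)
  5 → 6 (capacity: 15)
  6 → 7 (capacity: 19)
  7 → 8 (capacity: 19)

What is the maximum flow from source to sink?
Maximum flow = 15

Max flow: 15

Flow assignment:
  0 → 1: 15/15
  1 → 2: 15/19
  2 → 3: 3/10
  2 → 4: 12/12
  3 → 4: 3/8
  4 → 5: 15/19
  5 → 6: 15/15
  6 → 7: 15/19
  7 → 8: 15/19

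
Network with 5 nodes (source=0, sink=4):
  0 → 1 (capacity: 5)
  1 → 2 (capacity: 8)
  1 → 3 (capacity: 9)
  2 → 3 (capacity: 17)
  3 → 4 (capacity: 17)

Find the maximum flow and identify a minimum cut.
Max flow = 5, Min cut edges: (0,1)

Maximum flow: 5
Minimum cut: (0,1)
Partition: S = [0], T = [1, 2, 3, 4]

Max-flow min-cut theorem verified: both equal 5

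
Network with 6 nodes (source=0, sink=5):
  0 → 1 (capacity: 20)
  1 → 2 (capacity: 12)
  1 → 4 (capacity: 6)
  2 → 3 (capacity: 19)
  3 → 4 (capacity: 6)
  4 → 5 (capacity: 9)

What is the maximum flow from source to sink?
Maximum flow = 9

Max flow: 9

Flow assignment:
  0 → 1: 9/20
  1 → 2: 6/12
  1 → 4: 3/6
  2 → 3: 6/19
  3 → 4: 6/6
  4 → 5: 9/9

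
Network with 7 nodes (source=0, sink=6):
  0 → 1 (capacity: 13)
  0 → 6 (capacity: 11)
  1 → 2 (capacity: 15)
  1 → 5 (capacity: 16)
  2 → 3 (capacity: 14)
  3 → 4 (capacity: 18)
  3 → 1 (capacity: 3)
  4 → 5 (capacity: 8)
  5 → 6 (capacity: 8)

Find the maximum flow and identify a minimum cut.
Max flow = 19, Min cut edges: (0,6), (5,6)

Maximum flow: 19
Minimum cut: (0,6), (5,6)
Partition: S = [0, 1, 2, 3, 4, 5], T = [6]

Max-flow min-cut theorem verified: both equal 19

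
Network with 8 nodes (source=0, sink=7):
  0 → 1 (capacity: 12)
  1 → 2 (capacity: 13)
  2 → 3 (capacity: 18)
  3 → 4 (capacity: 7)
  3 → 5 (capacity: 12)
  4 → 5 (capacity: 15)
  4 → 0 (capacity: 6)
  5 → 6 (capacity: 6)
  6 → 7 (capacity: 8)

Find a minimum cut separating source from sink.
Min cut value = 6, edges: (5,6)

Min cut value: 6
Partition: S = [0, 1, 2, 3, 4, 5], T = [6, 7]
Cut edges: (5,6)

By max-flow min-cut theorem, max flow = min cut = 6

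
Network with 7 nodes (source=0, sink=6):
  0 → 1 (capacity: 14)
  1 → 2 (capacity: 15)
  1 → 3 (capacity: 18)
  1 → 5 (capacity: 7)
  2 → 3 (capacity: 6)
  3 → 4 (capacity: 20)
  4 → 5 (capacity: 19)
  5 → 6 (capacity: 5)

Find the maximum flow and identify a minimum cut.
Max flow = 5, Min cut edges: (5,6)

Maximum flow: 5
Minimum cut: (5,6)
Partition: S = [0, 1, 2, 3, 4, 5], T = [6]

Max-flow min-cut theorem verified: both equal 5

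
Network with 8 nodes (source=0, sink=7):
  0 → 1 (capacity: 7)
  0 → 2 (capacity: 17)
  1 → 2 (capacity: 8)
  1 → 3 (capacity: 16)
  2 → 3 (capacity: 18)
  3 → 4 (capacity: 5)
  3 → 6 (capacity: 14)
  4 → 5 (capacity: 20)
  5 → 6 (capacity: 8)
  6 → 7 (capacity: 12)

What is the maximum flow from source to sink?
Maximum flow = 12

Max flow: 12

Flow assignment:
  0 → 2: 12/17
  2 → 3: 12/18
  3 → 4: 5/5
  3 → 6: 7/14
  4 → 5: 5/20
  5 → 6: 5/8
  6 → 7: 12/12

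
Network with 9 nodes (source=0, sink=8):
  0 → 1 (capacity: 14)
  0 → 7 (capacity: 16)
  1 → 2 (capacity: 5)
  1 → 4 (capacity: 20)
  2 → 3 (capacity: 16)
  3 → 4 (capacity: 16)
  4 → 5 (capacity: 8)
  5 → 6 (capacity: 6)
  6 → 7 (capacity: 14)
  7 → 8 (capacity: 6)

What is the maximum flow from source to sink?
Maximum flow = 6

Max flow: 6

Flow assignment:
  0 → 1: 6/14
  1 → 4: 6/20
  4 → 5: 6/8
  5 → 6: 6/6
  6 → 7: 6/14
  7 → 8: 6/6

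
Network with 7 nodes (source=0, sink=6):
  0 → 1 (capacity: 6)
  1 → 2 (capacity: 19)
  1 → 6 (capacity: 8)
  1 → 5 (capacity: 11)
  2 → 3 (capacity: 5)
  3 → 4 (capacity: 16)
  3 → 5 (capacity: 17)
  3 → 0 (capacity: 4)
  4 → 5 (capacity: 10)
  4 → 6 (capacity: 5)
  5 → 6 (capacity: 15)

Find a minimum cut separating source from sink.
Min cut value = 6, edges: (0,1)

Min cut value: 6
Partition: S = [0], T = [1, 2, 3, 4, 5, 6]
Cut edges: (0,1)

By max-flow min-cut theorem, max flow = min cut = 6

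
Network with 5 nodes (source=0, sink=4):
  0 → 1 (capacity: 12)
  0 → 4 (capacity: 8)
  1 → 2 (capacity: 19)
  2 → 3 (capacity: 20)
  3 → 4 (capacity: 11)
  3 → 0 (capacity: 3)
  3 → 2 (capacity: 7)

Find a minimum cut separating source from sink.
Min cut value = 19, edges: (0,4), (3,4)

Min cut value: 19
Partition: S = [0, 1, 2, 3], T = [4]
Cut edges: (0,4), (3,4)

By max-flow min-cut theorem, max flow = min cut = 19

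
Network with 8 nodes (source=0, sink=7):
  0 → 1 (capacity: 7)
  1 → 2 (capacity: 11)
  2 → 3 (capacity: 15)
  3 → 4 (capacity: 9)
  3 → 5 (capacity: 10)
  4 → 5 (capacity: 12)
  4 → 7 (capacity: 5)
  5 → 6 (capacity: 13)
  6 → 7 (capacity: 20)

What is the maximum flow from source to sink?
Maximum flow = 7

Max flow: 7

Flow assignment:
  0 → 1: 7/7
  1 → 2: 7/11
  2 → 3: 7/15
  3 → 4: 5/9
  3 → 5: 2/10
  4 → 7: 5/5
  5 → 6: 2/13
  6 → 7: 2/20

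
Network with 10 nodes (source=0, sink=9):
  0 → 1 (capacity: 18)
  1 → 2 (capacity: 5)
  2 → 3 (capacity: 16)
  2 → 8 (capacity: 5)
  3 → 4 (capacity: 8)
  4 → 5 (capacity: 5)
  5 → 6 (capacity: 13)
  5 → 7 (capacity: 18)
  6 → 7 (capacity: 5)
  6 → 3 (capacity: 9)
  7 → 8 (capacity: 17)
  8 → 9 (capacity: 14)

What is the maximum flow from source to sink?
Maximum flow = 5

Max flow: 5

Flow assignment:
  0 → 1: 5/18
  1 → 2: 5/5
  2 → 8: 5/5
  8 → 9: 5/14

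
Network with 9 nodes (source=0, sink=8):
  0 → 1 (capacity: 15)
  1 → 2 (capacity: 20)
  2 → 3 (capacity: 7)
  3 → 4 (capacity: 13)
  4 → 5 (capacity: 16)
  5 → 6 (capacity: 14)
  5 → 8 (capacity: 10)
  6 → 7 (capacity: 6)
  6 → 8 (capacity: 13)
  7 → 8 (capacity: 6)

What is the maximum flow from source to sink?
Maximum flow = 7

Max flow: 7

Flow assignment:
  0 → 1: 7/15
  1 → 2: 7/20
  2 → 3: 7/7
  3 → 4: 7/13
  4 → 5: 7/16
  5 → 8: 7/10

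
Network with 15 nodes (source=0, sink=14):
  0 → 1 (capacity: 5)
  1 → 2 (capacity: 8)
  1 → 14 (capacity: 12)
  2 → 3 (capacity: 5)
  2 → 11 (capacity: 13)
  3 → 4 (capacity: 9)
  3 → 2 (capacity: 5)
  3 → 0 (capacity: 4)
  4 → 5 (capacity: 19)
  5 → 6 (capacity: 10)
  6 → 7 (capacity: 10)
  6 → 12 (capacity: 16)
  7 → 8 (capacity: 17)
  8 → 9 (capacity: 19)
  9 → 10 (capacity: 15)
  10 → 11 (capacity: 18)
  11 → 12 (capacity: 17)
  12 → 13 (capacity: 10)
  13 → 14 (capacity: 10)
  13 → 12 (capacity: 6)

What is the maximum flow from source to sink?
Maximum flow = 5

Max flow: 5

Flow assignment:
  0 → 1: 5/5
  1 → 14: 5/12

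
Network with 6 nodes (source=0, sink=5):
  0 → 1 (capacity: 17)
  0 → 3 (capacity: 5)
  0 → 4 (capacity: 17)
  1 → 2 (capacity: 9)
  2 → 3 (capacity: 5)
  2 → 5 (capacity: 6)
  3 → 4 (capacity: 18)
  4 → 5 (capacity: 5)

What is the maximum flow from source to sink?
Maximum flow = 11

Max flow: 11

Flow assignment:
  0 → 1: 9/17
  0 → 4: 2/17
  1 → 2: 9/9
  2 → 3: 3/5
  2 → 5: 6/6
  3 → 4: 3/18
  4 → 5: 5/5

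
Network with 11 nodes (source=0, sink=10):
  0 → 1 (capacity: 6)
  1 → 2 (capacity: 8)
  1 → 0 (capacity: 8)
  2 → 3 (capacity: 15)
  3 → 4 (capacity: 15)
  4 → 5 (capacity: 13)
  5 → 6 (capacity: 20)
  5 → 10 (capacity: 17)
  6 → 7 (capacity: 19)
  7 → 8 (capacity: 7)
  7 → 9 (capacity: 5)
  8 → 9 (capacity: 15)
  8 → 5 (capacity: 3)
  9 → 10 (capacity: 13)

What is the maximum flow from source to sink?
Maximum flow = 6

Max flow: 6

Flow assignment:
  0 → 1: 6/6
  1 → 2: 6/8
  2 → 3: 6/15
  3 → 4: 6/15
  4 → 5: 6/13
  5 → 10: 6/17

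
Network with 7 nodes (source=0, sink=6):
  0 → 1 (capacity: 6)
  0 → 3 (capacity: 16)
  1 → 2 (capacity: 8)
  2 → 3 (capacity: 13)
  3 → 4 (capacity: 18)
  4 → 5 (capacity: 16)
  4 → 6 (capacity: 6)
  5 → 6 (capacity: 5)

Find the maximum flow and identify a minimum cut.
Max flow = 11, Min cut edges: (4,6), (5,6)

Maximum flow: 11
Minimum cut: (4,6), (5,6)
Partition: S = [0, 1, 2, 3, 4, 5], T = [6]

Max-flow min-cut theorem verified: both equal 11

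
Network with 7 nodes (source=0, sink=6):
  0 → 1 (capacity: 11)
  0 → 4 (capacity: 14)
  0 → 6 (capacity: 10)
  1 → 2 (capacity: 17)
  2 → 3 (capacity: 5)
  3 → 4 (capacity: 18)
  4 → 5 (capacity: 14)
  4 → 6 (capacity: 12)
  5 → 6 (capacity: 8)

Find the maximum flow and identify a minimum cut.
Max flow = 29, Min cut edges: (0,4), (0,6), (2,3)

Maximum flow: 29
Minimum cut: (0,4), (0,6), (2,3)
Partition: S = [0, 1, 2], T = [3, 4, 5, 6]

Max-flow min-cut theorem verified: both equal 29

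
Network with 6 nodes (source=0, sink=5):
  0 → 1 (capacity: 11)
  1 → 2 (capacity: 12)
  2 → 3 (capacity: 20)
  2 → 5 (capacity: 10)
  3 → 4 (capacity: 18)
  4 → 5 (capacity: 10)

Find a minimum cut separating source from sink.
Min cut value = 11, edges: (0,1)

Min cut value: 11
Partition: S = [0], T = [1, 2, 3, 4, 5]
Cut edges: (0,1)

By max-flow min-cut theorem, max flow = min cut = 11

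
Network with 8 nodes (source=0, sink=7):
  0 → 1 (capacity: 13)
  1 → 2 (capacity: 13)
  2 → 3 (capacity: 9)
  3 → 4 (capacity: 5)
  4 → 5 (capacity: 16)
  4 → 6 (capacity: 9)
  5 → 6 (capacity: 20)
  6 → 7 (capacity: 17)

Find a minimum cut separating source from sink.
Min cut value = 5, edges: (3,4)

Min cut value: 5
Partition: S = [0, 1, 2, 3], T = [4, 5, 6, 7]
Cut edges: (3,4)

By max-flow min-cut theorem, max flow = min cut = 5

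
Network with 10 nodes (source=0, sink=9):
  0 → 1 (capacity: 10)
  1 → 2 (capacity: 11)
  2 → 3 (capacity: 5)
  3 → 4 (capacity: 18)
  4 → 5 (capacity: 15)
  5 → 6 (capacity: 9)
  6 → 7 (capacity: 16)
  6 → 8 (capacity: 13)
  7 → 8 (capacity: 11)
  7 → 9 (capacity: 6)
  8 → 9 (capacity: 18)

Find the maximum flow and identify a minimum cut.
Max flow = 5, Min cut edges: (2,3)

Maximum flow: 5
Minimum cut: (2,3)
Partition: S = [0, 1, 2], T = [3, 4, 5, 6, 7, 8, 9]

Max-flow min-cut theorem verified: both equal 5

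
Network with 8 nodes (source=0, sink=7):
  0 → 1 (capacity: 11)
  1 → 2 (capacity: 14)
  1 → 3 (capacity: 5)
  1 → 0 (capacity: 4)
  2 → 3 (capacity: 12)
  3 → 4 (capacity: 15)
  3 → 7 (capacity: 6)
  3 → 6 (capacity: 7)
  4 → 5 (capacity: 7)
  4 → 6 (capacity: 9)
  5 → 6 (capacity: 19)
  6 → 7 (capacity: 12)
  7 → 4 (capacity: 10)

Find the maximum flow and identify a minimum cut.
Max flow = 11, Min cut edges: (0,1)

Maximum flow: 11
Minimum cut: (0,1)
Partition: S = [0], T = [1, 2, 3, 4, 5, 6, 7]

Max-flow min-cut theorem verified: both equal 11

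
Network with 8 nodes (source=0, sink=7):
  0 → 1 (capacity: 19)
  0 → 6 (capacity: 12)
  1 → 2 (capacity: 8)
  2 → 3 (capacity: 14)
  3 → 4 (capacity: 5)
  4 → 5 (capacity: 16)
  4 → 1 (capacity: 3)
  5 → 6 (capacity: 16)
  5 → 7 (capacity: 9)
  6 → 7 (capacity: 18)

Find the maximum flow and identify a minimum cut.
Max flow = 17, Min cut edges: (0,6), (3,4)

Maximum flow: 17
Minimum cut: (0,6), (3,4)
Partition: S = [0, 1, 2, 3], T = [4, 5, 6, 7]

Max-flow min-cut theorem verified: both equal 17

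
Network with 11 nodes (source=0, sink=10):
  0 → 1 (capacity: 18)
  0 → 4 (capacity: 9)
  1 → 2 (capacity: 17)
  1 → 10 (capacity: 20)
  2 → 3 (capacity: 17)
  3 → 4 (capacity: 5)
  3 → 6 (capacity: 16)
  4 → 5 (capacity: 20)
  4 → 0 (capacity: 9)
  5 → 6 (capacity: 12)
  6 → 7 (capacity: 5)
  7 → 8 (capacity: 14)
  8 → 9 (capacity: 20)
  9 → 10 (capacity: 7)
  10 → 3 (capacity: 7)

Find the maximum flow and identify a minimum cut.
Max flow = 23, Min cut edges: (0,1), (6,7)

Maximum flow: 23
Minimum cut: (0,1), (6,7)
Partition: S = [0, 2, 3, 4, 5, 6], T = [1, 7, 8, 9, 10]

Max-flow min-cut theorem verified: both equal 23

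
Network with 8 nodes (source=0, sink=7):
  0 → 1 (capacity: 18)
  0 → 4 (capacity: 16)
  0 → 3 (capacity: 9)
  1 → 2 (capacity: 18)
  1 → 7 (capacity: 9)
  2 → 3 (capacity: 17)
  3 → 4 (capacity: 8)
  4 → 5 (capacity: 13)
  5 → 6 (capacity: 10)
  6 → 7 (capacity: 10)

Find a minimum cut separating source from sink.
Min cut value = 19, edges: (1,7), (6,7)

Min cut value: 19
Partition: S = [0, 1, 2, 3, 4, 5, 6], T = [7]
Cut edges: (1,7), (6,7)

By max-flow min-cut theorem, max flow = min cut = 19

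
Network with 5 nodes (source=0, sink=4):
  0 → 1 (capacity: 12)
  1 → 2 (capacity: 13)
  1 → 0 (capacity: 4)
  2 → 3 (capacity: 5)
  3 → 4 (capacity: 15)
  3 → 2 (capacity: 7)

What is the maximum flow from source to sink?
Maximum flow = 5

Max flow: 5

Flow assignment:
  0 → 1: 5/12
  1 → 2: 5/13
  2 → 3: 5/5
  3 → 4: 5/15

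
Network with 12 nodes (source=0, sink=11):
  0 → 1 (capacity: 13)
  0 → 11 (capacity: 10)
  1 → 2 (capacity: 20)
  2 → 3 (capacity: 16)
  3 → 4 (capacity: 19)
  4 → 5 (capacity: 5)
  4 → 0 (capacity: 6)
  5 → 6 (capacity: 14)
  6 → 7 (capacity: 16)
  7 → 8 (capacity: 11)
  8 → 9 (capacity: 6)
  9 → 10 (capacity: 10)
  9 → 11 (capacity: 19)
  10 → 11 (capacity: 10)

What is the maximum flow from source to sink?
Maximum flow = 15

Max flow: 15

Flow assignment:
  0 → 1: 11/13
  0 → 11: 10/10
  1 → 2: 11/20
  2 → 3: 11/16
  3 → 4: 11/19
  4 → 5: 5/5
  4 → 0: 6/6
  5 → 6: 5/14
  6 → 7: 5/16
  7 → 8: 5/11
  8 → 9: 5/6
  9 → 11: 5/19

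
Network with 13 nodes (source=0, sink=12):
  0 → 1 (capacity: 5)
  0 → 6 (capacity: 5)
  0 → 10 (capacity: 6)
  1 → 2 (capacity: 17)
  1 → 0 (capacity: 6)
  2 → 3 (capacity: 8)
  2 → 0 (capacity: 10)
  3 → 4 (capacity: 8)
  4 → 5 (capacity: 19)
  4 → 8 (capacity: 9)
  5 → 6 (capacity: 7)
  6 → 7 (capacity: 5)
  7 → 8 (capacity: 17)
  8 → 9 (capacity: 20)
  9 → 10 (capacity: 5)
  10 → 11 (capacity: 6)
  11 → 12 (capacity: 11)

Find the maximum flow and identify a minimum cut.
Max flow = 6, Min cut edges: (10,11)

Maximum flow: 6
Minimum cut: (10,11)
Partition: S = [0, 1, 2, 3, 4, 5, 6, 7, 8, 9, 10], T = [11, 12]

Max-flow min-cut theorem verified: both equal 6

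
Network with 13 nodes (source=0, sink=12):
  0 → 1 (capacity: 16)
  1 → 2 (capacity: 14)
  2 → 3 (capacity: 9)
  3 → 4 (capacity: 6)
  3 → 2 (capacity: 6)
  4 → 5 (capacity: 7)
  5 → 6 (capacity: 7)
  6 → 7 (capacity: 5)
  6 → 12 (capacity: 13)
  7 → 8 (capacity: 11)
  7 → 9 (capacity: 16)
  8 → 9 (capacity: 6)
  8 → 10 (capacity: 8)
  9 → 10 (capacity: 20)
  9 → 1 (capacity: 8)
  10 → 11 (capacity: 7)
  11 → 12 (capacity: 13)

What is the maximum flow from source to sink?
Maximum flow = 6

Max flow: 6

Flow assignment:
  0 → 1: 6/16
  1 → 2: 6/14
  2 → 3: 6/9
  3 → 4: 6/6
  4 → 5: 6/7
  5 → 6: 6/7
  6 → 12: 6/13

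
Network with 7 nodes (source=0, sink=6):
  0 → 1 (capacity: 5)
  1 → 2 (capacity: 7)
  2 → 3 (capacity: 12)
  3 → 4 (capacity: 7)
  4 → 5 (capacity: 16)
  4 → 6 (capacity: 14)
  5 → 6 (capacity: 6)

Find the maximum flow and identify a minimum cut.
Max flow = 5, Min cut edges: (0,1)

Maximum flow: 5
Minimum cut: (0,1)
Partition: S = [0], T = [1, 2, 3, 4, 5, 6]

Max-flow min-cut theorem verified: both equal 5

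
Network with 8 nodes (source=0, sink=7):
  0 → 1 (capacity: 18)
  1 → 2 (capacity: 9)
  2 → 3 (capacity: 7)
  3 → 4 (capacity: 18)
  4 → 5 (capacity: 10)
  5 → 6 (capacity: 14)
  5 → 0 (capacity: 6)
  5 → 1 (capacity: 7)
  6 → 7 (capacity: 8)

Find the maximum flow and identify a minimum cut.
Max flow = 7, Min cut edges: (2,3)

Maximum flow: 7
Minimum cut: (2,3)
Partition: S = [0, 1, 2], T = [3, 4, 5, 6, 7]

Max-flow min-cut theorem verified: both equal 7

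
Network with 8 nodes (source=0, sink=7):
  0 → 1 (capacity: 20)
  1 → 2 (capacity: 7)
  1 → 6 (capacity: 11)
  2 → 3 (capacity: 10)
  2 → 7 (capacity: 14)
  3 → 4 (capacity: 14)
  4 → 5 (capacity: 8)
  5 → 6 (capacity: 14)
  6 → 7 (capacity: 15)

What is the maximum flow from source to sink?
Maximum flow = 18

Max flow: 18

Flow assignment:
  0 → 1: 18/20
  1 → 2: 7/7
  1 → 6: 11/11
  2 → 7: 7/14
  6 → 7: 11/15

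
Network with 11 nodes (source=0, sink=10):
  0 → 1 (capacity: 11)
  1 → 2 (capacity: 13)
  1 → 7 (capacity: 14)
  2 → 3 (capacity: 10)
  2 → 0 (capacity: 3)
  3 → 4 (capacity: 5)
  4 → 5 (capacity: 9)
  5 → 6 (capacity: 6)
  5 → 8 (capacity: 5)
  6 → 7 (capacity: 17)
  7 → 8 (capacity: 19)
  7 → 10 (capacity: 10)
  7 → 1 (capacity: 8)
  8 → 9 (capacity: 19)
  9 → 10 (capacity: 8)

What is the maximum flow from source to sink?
Maximum flow = 11

Max flow: 11

Flow assignment:
  0 → 1: 11/11
  1 → 7: 11/14
  7 → 8: 1/19
  7 → 10: 10/10
  8 → 9: 1/19
  9 → 10: 1/8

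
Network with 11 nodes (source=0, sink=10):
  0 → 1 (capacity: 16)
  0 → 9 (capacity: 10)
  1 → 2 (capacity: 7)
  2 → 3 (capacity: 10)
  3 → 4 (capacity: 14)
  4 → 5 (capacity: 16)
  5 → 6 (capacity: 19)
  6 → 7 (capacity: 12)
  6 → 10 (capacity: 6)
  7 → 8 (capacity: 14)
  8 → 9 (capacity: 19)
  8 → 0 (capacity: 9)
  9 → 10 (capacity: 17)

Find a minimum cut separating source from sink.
Min cut value = 17, edges: (0,9), (1,2)

Min cut value: 17
Partition: S = [0, 1], T = [2, 3, 4, 5, 6, 7, 8, 9, 10]
Cut edges: (0,9), (1,2)

By max-flow min-cut theorem, max flow = min cut = 17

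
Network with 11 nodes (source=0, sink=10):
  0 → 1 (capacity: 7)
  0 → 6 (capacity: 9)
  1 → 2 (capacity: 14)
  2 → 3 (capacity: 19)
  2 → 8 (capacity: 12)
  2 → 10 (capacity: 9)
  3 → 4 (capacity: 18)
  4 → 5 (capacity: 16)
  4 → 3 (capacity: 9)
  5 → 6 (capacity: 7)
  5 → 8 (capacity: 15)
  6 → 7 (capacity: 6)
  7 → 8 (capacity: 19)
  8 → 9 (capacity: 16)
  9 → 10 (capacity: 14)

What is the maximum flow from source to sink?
Maximum flow = 13

Max flow: 13

Flow assignment:
  0 → 1: 7/7
  0 → 6: 6/9
  1 → 2: 7/14
  2 → 10: 7/9
  6 → 7: 6/6
  7 → 8: 6/19
  8 → 9: 6/16
  9 → 10: 6/14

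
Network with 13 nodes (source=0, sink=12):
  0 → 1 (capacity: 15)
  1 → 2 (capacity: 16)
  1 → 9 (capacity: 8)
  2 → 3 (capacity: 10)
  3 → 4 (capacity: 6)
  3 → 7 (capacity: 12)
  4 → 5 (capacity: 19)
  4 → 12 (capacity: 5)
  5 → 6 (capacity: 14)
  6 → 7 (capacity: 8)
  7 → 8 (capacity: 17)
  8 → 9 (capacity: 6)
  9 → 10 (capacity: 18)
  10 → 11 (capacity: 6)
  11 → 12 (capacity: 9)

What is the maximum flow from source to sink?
Maximum flow = 11

Max flow: 11

Flow assignment:
  0 → 1: 11/15
  1 → 2: 6/16
  1 → 9: 5/8
  2 → 3: 6/10
  3 → 4: 5/6
  3 → 7: 1/12
  4 → 12: 5/5
  7 → 8: 1/17
  8 → 9: 1/6
  9 → 10: 6/18
  10 → 11: 6/6
  11 → 12: 6/9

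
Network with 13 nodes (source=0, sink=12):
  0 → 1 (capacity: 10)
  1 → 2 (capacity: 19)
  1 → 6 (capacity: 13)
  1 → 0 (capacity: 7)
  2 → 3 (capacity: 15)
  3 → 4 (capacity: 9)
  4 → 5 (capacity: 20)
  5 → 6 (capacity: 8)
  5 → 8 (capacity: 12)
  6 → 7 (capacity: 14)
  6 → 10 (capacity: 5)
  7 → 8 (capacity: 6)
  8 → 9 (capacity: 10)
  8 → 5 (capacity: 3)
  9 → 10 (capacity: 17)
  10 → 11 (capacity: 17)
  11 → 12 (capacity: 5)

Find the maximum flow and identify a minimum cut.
Max flow = 5, Min cut edges: (11,12)

Maximum flow: 5
Minimum cut: (11,12)
Partition: S = [0, 1, 2, 3, 4, 5, 6, 7, 8, 9, 10, 11], T = [12]

Max-flow min-cut theorem verified: both equal 5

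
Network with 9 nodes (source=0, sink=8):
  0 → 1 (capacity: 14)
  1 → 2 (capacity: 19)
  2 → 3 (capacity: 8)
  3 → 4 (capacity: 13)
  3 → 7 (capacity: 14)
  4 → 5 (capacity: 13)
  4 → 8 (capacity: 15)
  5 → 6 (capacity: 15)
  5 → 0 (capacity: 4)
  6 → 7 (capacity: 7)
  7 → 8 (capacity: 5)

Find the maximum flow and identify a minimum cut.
Max flow = 8, Min cut edges: (2,3)

Maximum flow: 8
Minimum cut: (2,3)
Partition: S = [0, 1, 2], T = [3, 4, 5, 6, 7, 8]

Max-flow min-cut theorem verified: both equal 8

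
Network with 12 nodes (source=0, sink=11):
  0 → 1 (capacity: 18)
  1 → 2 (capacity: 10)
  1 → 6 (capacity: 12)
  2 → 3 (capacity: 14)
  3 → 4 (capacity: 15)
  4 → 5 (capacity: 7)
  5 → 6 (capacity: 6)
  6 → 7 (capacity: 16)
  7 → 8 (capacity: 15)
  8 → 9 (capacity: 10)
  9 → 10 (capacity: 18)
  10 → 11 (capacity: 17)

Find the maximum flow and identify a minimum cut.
Max flow = 10, Min cut edges: (8,9)

Maximum flow: 10
Minimum cut: (8,9)
Partition: S = [0, 1, 2, 3, 4, 5, 6, 7, 8], T = [9, 10, 11]

Max-flow min-cut theorem verified: both equal 10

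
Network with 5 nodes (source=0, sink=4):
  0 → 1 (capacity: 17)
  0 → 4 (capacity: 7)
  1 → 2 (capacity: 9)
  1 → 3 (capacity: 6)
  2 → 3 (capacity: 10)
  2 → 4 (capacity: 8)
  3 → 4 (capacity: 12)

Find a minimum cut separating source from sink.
Min cut value = 22, edges: (0,4), (1,2), (1,3)

Min cut value: 22
Partition: S = [0, 1], T = [2, 3, 4]
Cut edges: (0,4), (1,2), (1,3)

By max-flow min-cut theorem, max flow = min cut = 22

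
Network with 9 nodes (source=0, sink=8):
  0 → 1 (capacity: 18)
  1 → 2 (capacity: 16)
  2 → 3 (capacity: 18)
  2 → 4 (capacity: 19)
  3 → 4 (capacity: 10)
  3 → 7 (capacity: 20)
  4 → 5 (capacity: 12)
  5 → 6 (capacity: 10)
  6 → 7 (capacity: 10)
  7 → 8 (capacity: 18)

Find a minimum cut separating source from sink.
Min cut value = 16, edges: (1,2)

Min cut value: 16
Partition: S = [0, 1], T = [2, 3, 4, 5, 6, 7, 8]
Cut edges: (1,2)

By max-flow min-cut theorem, max flow = min cut = 16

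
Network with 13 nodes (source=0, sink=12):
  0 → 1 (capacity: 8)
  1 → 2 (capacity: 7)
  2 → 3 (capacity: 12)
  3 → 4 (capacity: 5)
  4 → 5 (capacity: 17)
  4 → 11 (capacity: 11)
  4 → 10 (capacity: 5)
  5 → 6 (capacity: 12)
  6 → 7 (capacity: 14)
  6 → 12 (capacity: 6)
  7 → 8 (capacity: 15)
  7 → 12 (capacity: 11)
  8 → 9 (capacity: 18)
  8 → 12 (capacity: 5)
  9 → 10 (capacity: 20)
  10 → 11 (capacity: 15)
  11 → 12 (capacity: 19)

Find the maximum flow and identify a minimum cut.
Max flow = 5, Min cut edges: (3,4)

Maximum flow: 5
Minimum cut: (3,4)
Partition: S = [0, 1, 2, 3], T = [4, 5, 6, 7, 8, 9, 10, 11, 12]

Max-flow min-cut theorem verified: both equal 5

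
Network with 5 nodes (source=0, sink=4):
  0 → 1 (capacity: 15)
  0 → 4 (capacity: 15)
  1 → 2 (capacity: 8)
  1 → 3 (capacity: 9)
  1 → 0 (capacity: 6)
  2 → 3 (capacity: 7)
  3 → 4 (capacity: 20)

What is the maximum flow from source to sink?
Maximum flow = 30

Max flow: 30

Flow assignment:
  0 → 1: 15/15
  0 → 4: 15/15
  1 → 2: 6/8
  1 → 3: 9/9
  2 → 3: 6/7
  3 → 4: 15/20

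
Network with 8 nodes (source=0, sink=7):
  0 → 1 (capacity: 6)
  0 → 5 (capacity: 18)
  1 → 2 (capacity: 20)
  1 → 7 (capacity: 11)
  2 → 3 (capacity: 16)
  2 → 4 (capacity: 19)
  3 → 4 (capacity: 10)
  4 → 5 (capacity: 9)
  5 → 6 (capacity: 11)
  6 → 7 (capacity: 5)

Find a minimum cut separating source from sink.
Min cut value = 11, edges: (0,1), (6,7)

Min cut value: 11
Partition: S = [0, 2, 3, 4, 5, 6], T = [1, 7]
Cut edges: (0,1), (6,7)

By max-flow min-cut theorem, max flow = min cut = 11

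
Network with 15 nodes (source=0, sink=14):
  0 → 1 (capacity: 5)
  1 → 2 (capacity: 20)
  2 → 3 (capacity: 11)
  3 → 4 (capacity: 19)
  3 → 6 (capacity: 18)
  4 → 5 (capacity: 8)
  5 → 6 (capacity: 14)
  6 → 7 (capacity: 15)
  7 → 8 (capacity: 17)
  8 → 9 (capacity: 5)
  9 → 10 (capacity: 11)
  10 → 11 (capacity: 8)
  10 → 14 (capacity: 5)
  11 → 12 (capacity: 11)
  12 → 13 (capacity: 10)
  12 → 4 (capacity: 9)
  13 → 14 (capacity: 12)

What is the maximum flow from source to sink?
Maximum flow = 5

Max flow: 5

Flow assignment:
  0 → 1: 5/5
  1 → 2: 5/20
  2 → 3: 5/11
  3 → 6: 5/18
  6 → 7: 5/15
  7 → 8: 5/17
  8 → 9: 5/5
  9 → 10: 5/11
  10 → 14: 5/5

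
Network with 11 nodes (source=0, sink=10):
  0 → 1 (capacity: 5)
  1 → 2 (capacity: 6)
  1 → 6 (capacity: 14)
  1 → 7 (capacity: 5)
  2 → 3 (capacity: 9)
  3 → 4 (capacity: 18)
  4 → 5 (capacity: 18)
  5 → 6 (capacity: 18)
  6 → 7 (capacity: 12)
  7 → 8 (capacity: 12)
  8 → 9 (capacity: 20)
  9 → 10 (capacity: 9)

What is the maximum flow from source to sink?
Maximum flow = 5

Max flow: 5

Flow assignment:
  0 → 1: 5/5
  1 → 7: 5/5
  7 → 8: 5/12
  8 → 9: 5/20
  9 → 10: 5/9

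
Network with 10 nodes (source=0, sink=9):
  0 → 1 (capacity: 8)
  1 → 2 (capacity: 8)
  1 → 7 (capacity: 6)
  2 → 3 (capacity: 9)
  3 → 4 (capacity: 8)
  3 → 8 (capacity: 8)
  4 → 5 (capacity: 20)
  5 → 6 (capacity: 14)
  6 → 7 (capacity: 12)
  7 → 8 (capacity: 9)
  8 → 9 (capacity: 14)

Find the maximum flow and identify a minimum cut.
Max flow = 8, Min cut edges: (0,1)

Maximum flow: 8
Minimum cut: (0,1)
Partition: S = [0], T = [1, 2, 3, 4, 5, 6, 7, 8, 9]

Max-flow min-cut theorem verified: both equal 8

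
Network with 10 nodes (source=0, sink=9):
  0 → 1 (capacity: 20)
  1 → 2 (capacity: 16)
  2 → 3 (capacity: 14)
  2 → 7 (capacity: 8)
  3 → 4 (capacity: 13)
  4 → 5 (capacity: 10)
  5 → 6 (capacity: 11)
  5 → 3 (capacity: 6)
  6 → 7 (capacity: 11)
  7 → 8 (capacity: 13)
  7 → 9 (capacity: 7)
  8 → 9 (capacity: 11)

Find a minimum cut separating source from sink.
Min cut value = 16, edges: (1,2)

Min cut value: 16
Partition: S = [0, 1], T = [2, 3, 4, 5, 6, 7, 8, 9]
Cut edges: (1,2)

By max-flow min-cut theorem, max flow = min cut = 16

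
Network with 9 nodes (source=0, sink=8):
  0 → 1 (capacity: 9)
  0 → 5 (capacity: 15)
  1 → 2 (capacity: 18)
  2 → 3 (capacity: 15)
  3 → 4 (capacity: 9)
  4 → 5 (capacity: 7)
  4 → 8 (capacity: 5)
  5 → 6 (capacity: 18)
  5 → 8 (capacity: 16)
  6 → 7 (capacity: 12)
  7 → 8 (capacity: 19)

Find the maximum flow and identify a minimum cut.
Max flow = 24, Min cut edges: (0,5), (3,4)

Maximum flow: 24
Minimum cut: (0,5), (3,4)
Partition: S = [0, 1, 2, 3], T = [4, 5, 6, 7, 8]

Max-flow min-cut theorem verified: both equal 24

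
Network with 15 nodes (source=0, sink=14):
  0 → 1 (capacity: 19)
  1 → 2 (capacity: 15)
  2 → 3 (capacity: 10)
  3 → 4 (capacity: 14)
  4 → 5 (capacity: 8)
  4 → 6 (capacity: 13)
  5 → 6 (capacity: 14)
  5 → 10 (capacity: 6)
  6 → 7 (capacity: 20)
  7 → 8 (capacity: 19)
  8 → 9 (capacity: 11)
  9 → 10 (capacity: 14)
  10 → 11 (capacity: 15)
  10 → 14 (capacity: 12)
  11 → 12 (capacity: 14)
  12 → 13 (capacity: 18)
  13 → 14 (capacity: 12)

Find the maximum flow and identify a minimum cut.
Max flow = 10, Min cut edges: (2,3)

Maximum flow: 10
Minimum cut: (2,3)
Partition: S = [0, 1, 2], T = [3, 4, 5, 6, 7, 8, 9, 10, 11, 12, 13, 14]

Max-flow min-cut theorem verified: both equal 10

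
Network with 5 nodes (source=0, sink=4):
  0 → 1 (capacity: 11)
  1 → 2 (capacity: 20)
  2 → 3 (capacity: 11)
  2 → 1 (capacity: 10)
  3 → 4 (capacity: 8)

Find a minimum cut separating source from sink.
Min cut value = 8, edges: (3,4)

Min cut value: 8
Partition: S = [0, 1, 2, 3], T = [4]
Cut edges: (3,4)

By max-flow min-cut theorem, max flow = min cut = 8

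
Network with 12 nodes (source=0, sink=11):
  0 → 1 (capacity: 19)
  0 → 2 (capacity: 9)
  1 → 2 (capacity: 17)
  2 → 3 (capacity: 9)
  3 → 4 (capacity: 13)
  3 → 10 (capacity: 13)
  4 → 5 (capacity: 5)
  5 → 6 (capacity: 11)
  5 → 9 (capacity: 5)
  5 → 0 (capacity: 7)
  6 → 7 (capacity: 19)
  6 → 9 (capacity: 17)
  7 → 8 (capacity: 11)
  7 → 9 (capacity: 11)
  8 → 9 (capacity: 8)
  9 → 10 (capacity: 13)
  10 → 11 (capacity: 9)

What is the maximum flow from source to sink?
Maximum flow = 9

Max flow: 9

Flow assignment:
  0 → 1: 9/19
  1 → 2: 9/17
  2 → 3: 9/9
  3 → 10: 9/13
  10 → 11: 9/9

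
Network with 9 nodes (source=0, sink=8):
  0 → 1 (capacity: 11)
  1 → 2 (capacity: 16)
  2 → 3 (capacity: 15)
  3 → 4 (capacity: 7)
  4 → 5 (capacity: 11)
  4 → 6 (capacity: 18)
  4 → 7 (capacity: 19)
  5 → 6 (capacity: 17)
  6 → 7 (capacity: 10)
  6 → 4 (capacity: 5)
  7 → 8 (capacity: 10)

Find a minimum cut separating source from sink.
Min cut value = 7, edges: (3,4)

Min cut value: 7
Partition: S = [0, 1, 2, 3], T = [4, 5, 6, 7, 8]
Cut edges: (3,4)

By max-flow min-cut theorem, max flow = min cut = 7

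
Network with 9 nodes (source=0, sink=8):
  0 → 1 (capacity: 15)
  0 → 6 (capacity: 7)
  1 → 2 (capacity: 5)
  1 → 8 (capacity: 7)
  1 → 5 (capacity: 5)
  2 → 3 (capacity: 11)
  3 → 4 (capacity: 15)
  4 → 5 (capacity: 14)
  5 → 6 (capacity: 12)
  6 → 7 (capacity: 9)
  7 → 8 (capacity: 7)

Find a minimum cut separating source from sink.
Min cut value = 14, edges: (1,8), (7,8)

Min cut value: 14
Partition: S = [0, 1, 2, 3, 4, 5, 6, 7], T = [8]
Cut edges: (1,8), (7,8)

By max-flow min-cut theorem, max flow = min cut = 14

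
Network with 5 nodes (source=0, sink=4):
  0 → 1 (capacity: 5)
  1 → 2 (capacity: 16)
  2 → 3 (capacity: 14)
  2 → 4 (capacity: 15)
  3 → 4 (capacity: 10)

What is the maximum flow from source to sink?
Maximum flow = 5

Max flow: 5

Flow assignment:
  0 → 1: 5/5
  1 → 2: 5/16
  2 → 4: 5/15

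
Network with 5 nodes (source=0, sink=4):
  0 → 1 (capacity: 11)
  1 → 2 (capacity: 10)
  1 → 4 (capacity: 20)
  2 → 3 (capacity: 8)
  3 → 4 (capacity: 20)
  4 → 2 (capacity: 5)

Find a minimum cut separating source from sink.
Min cut value = 11, edges: (0,1)

Min cut value: 11
Partition: S = [0], T = [1, 2, 3, 4]
Cut edges: (0,1)

By max-flow min-cut theorem, max flow = min cut = 11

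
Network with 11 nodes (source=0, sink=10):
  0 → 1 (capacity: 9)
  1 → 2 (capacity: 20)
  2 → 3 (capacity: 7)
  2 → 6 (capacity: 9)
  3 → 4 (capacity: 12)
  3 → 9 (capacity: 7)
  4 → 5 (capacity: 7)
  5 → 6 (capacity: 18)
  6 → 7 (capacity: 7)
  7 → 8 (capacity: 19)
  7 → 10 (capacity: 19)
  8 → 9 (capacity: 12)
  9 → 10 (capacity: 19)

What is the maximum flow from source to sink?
Maximum flow = 9

Max flow: 9

Flow assignment:
  0 → 1: 9/9
  1 → 2: 9/20
  2 → 3: 7/7
  2 → 6: 2/9
  3 → 9: 7/7
  6 → 7: 2/7
  7 → 10: 2/19
  9 → 10: 7/19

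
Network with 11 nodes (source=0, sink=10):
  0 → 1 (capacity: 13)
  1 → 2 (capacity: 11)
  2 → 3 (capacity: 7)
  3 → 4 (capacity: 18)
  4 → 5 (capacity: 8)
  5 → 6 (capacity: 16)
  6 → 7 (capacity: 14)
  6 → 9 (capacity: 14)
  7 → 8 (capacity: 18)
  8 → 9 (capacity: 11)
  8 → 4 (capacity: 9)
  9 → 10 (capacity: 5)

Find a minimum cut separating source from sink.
Min cut value = 5, edges: (9,10)

Min cut value: 5
Partition: S = [0, 1, 2, 3, 4, 5, 6, 7, 8, 9], T = [10]
Cut edges: (9,10)

By max-flow min-cut theorem, max flow = min cut = 5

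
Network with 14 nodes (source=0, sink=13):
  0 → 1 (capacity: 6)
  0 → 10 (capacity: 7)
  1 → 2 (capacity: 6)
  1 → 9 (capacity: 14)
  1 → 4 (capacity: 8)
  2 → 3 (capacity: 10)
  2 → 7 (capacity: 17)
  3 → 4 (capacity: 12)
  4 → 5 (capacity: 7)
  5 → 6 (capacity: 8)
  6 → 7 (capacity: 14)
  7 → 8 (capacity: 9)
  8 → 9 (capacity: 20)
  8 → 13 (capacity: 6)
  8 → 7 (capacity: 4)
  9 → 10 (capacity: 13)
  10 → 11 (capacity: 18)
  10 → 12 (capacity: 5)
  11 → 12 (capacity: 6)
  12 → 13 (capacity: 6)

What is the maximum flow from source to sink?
Maximum flow = 12

Max flow: 12

Flow assignment:
  0 → 1: 6/6
  0 → 10: 6/7
  1 → 2: 6/6
  2 → 7: 6/17
  7 → 8: 6/9
  8 → 13: 6/6
  10 → 11: 1/18
  10 → 12: 5/5
  11 → 12: 1/6
  12 → 13: 6/6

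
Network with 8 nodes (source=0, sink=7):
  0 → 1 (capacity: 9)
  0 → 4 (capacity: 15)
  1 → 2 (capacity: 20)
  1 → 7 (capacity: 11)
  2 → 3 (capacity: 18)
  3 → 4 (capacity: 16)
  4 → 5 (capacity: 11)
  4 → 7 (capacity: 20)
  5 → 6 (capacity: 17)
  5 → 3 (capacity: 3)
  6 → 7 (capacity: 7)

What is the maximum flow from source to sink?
Maximum flow = 24

Max flow: 24

Flow assignment:
  0 → 1: 9/9
  0 → 4: 15/15
  1 → 7: 9/11
  4 → 7: 15/20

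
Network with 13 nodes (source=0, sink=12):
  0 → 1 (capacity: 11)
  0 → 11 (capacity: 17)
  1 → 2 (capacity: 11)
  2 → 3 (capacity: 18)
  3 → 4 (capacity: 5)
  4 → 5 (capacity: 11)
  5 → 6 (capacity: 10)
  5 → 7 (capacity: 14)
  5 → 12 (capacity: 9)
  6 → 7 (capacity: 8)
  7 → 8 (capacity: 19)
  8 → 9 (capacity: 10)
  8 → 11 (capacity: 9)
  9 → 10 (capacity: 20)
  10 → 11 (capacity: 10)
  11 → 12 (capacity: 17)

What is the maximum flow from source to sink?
Maximum flow = 22

Max flow: 22

Flow assignment:
  0 → 1: 5/11
  0 → 11: 17/17
  1 → 2: 5/11
  2 → 3: 5/18
  3 → 4: 5/5
  4 → 5: 5/11
  5 → 12: 5/9
  11 → 12: 17/17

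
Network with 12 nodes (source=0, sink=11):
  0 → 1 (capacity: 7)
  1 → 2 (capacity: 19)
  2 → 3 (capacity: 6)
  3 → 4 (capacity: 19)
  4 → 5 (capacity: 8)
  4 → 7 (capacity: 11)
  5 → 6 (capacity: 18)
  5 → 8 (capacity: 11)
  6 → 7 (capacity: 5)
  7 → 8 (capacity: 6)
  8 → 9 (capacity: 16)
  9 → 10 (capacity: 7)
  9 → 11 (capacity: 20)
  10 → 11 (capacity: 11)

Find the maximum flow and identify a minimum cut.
Max flow = 6, Min cut edges: (2,3)

Maximum flow: 6
Minimum cut: (2,3)
Partition: S = [0, 1, 2], T = [3, 4, 5, 6, 7, 8, 9, 10, 11]

Max-flow min-cut theorem verified: both equal 6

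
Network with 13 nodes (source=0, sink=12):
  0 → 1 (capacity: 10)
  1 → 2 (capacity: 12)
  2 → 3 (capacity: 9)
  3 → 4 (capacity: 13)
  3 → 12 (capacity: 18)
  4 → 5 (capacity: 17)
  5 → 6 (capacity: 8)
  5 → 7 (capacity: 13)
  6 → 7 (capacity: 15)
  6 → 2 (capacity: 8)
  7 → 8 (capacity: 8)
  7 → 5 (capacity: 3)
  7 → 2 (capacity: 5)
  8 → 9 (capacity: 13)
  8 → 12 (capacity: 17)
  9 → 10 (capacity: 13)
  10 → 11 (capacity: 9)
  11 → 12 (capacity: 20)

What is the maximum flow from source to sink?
Maximum flow = 9

Max flow: 9

Flow assignment:
  0 → 1: 9/10
  1 → 2: 9/12
  2 → 3: 9/9
  3 → 12: 9/18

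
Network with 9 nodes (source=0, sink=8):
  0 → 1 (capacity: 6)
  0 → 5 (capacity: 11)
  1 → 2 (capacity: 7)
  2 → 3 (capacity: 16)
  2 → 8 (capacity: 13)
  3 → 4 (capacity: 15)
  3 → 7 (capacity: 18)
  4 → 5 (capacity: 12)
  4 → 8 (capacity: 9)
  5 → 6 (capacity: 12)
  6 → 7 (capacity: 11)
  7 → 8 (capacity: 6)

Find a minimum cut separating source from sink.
Min cut value = 12, edges: (0,1), (7,8)

Min cut value: 12
Partition: S = [0, 5, 6, 7], T = [1, 2, 3, 4, 8]
Cut edges: (0,1), (7,8)

By max-flow min-cut theorem, max flow = min cut = 12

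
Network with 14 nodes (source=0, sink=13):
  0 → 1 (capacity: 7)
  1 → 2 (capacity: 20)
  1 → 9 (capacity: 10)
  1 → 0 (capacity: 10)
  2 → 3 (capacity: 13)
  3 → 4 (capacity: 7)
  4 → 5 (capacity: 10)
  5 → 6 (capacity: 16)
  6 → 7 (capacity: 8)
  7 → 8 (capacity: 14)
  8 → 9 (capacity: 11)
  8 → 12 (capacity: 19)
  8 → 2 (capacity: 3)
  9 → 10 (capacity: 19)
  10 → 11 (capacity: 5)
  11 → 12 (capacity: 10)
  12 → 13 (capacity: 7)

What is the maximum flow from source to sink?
Maximum flow = 7

Max flow: 7

Flow assignment:
  0 → 1: 7/7
  1 → 2: 2/20
  1 → 9: 5/10
  2 → 3: 2/13
  3 → 4: 2/7
  4 → 5: 2/10
  5 → 6: 2/16
  6 → 7: 2/8
  7 → 8: 2/14
  8 → 12: 2/19
  9 → 10: 5/19
  10 → 11: 5/5
  11 → 12: 5/10
  12 → 13: 7/7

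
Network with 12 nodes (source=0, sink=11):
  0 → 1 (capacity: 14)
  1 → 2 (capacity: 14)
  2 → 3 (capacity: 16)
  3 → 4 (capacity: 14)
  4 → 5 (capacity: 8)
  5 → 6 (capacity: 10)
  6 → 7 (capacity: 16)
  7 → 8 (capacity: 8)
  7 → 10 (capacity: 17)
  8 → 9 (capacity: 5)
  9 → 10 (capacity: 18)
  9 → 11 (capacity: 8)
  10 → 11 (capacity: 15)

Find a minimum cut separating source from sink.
Min cut value = 8, edges: (4,5)

Min cut value: 8
Partition: S = [0, 1, 2, 3, 4], T = [5, 6, 7, 8, 9, 10, 11]
Cut edges: (4,5)

By max-flow min-cut theorem, max flow = min cut = 8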